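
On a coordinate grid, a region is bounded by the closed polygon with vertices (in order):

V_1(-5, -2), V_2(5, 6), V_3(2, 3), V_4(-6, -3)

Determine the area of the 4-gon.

4

Apply the surveyor's formula: 2A = Σ (x_i·y_{i+1} − x_{i+1}·y_i), indices taken mod 4.
Σ = (-20) + (3) + (12) + (-3) = -8
Area = |Σ|/2 = 4.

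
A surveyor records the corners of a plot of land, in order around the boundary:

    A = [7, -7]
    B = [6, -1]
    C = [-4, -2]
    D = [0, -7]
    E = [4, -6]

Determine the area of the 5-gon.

44.5

A→B: (7)(-1) − (6)(-7) = 35
B→C: (6)(-2) − (-4)(-1) = -16
C→D: (-4)(-7) − (0)(-2) = 28
D→E: (0)(-6) − (4)(-7) = 28
E→A: (4)(-7) − (7)(-6) = 14
Σ = 89
Area = |Σ|/2 = 44.5.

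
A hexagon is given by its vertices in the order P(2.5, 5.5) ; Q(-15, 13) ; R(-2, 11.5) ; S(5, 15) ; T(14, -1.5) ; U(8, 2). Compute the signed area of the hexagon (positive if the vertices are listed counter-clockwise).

Σ = (115) + (-146.5) + (-87.5) + (-217.5) + (40) + (39) = -257.5
Signed area = Σ/2 = -128.75 (negative ⇒ clockwise traversal).

-128.75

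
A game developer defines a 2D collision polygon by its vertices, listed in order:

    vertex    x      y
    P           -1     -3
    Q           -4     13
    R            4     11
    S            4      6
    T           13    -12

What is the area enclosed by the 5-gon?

159

Apply the shoelace (surveyor's) formula: 2A = Σ (x_i·y_{i+1} − x_{i+1}·y_i), indices taken mod 5.
Σ = (-25) + (-96) + (-20) + (-126) + (-51) = -318
Area = |Σ|/2 = 159.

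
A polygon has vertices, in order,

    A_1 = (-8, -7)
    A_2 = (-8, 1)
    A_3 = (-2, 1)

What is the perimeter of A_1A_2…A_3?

24

|A_1A_2| = √((0)² + (8)²) = √64 = 8
|A_2A_3| = √((6)² + (0)²) = √36 = 6
|A_3A_1| = √((-6)² + (-8)²) = √100 = 10
Perimeter = 8 + 6 + 10 = 24.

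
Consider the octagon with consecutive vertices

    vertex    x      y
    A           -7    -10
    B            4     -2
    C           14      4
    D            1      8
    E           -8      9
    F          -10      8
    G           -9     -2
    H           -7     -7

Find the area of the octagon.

233.5

Apply Gauss's area formula: 2A = Σ (x_i·y_{i+1} − x_{i+1}·y_i), indices taken mod 8.
Cross-terms: 54, 44, 108, 73, 26, 92, 49, 21  ⇒  Σ = 467
Area = |Σ|/2 = 233.5.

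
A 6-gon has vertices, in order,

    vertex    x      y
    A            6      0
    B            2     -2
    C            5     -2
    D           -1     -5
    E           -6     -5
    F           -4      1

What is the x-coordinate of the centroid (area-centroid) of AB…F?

Apply the shoelace formula. First the cross-terms c_i = x_i·y_{i+1} − x_{i+1}·y_i:
  -12, 6, -27, -25, -26, -6  ⇒  2A = -90, A = -45.
Then Σ (x_i + x_{i+1})·c_i = 261, so x̄ = 261 / (6·(-45)) = -29/30.

-29/30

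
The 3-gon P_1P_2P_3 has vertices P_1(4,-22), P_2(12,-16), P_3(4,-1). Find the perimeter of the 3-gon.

|P_1P_2| = √((8)² + (6)²) = √100 = 10
|P_2P_3| = √((-8)² + (15)²) = √289 = 17
|P_3P_1| = √((0)² + (-21)²) = √441 = 21
Perimeter = 10 + 17 + 21 = 48.

48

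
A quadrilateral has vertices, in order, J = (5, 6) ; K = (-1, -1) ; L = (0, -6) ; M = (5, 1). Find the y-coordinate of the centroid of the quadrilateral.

Apply Gauss's area formula. First the cross-terms c_i = x_i·y_{i+1} − x_{i+1}·y_i:
  1, 6, 30, 25  ⇒  2A = 62, A = 31.
Then Σ (y_i + y_{i+1})·c_i = -12, so ȳ = -12 / (6·31) = -2/31.

-2/31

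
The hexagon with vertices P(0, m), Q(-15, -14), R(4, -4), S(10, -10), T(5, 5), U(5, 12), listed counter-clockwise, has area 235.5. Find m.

Write out the shoelace sum; only the two edges meeting at P involve m:
2·Area = [(5·m − 0·12) + (0·(-14) − (-15)·m)] + 251
       = 20·m + 251 = 471
⇒ m = 11.

11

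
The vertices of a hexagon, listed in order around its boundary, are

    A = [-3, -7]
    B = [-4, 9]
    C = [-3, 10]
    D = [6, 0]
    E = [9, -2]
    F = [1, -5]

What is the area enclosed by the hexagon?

Apply the shoelace formula: 2A = Σ (x_i·y_{i+1} − x_{i+1}·y_i), indices taken mod 6.
A→B: (-3)(9) − (-4)(-7) = -55
B→C: (-4)(10) − (-3)(9) = -13
C→D: (-3)(0) − (6)(10) = -60
D→E: (6)(-2) − (9)(0) = -12
E→F: (9)(-5) − (1)(-2) = -43
F→A: (1)(-7) − (-3)(-5) = -22
Σ = -205
Area = |Σ|/2 = 102.5.

102.5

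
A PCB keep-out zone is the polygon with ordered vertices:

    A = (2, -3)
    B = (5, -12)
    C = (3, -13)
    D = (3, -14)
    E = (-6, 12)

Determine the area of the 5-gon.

47.5

Apply the shoelace (surveyor's) formula: 2A = Σ (x_i·y_{i+1} − x_{i+1}·y_i), indices taken mod 5.
Σ = (-9) + (-29) + (-3) + (-48) + (-6) = -95
Area = |Σ|/2 = 47.5.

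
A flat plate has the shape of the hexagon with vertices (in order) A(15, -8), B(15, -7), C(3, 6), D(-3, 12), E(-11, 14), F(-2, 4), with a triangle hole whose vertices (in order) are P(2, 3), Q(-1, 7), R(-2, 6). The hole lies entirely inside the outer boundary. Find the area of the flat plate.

101.5

Outer boundary:
Apply Gauss's area formula: 2A = Σ (x_i·y_{i+1} − x_{i+1}·y_i), indices taken mod 6.
Cross-terms: 15, 111, 54, 90, -16, -44  ⇒  Σ = 210
Area = |Σ|/2 = 105.
Hole:
Apply the shoelace formula: 2A = Σ (x_i·y_{i+1} − x_{i+1}·y_i), indices taken mod 3.
Cross-terms: 17, 8, -18  ⇒  Σ = 7
Area = |Σ|/2 = 3.5.
Net area = 105 − 3.5 = 101.5.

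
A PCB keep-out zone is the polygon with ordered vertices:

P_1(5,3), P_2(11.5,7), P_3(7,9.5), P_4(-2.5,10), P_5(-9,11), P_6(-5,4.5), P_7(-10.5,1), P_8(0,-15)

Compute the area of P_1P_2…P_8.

Apply the shoelace (surveyor's) formula: 2A = Σ (x_i·y_{i+1} − x_{i+1}·y_i), indices taken mod 8.
P_1→P_2: (5)(7) − (11.5)(3) = 0.5
P_2→P_3: (11.5)(9.5) − (7)(7) = 60.25
P_3→P_4: (7)(10) − (-2.5)(9.5) = 93.75
P_4→P_5: (-2.5)(11) − (-9)(10) = 62.5
P_5→P_6: (-9)(4.5) − (-5)(11) = 14.5
P_6→P_7: (-5)(1) − (-10.5)(4.5) = 42.25
P_7→P_8: (-10.5)(-15) − (0)(1) = 157.5
P_8→P_1: (0)(3) − (5)(-15) = 75
Σ = 506.25
Area = |Σ|/2 = 253.125.

253.125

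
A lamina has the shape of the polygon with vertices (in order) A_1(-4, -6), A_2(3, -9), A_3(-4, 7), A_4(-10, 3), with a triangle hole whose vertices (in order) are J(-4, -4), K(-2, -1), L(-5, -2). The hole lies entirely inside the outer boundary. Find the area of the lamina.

Outer boundary:
Cross-terms: 54, -15, 58, 72  ⇒  Σ = 169
Area = |Σ|/2 = 84.5.
Hole:
Apply the surveyor's formula: 2A = Σ (x_i·y_{i+1} − x_{i+1}·y_i), indices taken mod 3.
Σ = (-4) + (-1) + (12) = 7
Area = |Σ|/2 = 3.5.
Net area = 84.5 − 3.5 = 81.

81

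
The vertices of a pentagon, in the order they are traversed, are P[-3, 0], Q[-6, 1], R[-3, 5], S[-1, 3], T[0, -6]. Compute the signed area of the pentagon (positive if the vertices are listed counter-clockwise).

-23

Σ = (-3) + (-27) + (-4) + (6) + (-18) = -46
Signed area = Σ/2 = -23 (negative ⇒ clockwise traversal).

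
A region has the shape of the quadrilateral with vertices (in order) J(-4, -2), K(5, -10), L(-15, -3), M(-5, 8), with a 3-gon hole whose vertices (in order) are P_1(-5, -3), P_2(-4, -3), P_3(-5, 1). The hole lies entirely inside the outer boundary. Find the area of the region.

Outer boundary:
Apply Gauss's area formula: 2A = Σ (x_i·y_{i+1} − x_{i+1}·y_i), indices taken mod 4.
J→K: (-4)(-10) − (5)(-2) = 50
K→L: (5)(-3) − (-15)(-10) = -165
L→M: (-15)(8) − (-5)(-3) = -135
M→J: (-5)(-2) − (-4)(8) = 42
Σ = -208
Area = |Σ|/2 = 104.
Hole:
Apply the shoelace formula: 2A = Σ (x_i·y_{i+1} − x_{i+1}·y_i), indices taken mod 3.
P_1→P_2: (-5)(-3) − (-4)(-3) = 3
P_2→P_3: (-4)(1) − (-5)(-3) = -19
P_3→P_1: (-5)(-3) − (-5)(1) = 20
Σ = 4
Area = |Σ|/2 = 2.
Net area = 104 − 2 = 102.

102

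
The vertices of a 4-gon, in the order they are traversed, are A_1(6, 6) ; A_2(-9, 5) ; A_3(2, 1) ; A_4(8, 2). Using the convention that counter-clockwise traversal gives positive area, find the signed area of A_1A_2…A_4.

48.5

A_1→A_2: (6)(5) − (-9)(6) = 84
A_2→A_3: (-9)(1) − (2)(5) = -19
A_3→A_4: (2)(2) − (8)(1) = -4
A_4→A_1: (8)(6) − (6)(2) = 36
Σ = 97
Signed area = Σ/2 = 48.5 (positive ⇒ counter-clockwise traversal).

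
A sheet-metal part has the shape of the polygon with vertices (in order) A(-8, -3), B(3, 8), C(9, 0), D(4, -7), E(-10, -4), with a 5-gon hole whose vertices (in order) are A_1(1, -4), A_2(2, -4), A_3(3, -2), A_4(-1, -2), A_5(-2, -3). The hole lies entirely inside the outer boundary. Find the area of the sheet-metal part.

Outer boundary:
Apply the shoelace formula: 2A = Σ (x_i·y_{i+1} − x_{i+1}·y_i), indices taken mod 5.
Cross-terms: -55, -72, -63, -86, -2  ⇒  Σ = -278
Area = |Σ|/2 = 139.
Hole:
A_1→A_2: (1)(-4) − (2)(-4) = 4
A_2→A_3: (2)(-2) − (3)(-4) = 8
A_3→A_4: (3)(-2) − (-1)(-2) = -8
A_4→A_5: (-1)(-3) − (-2)(-2) = -1
A_5→A_1: (-2)(-4) − (1)(-3) = 11
Σ = 14
Area = |Σ|/2 = 7.
Net area = 139 − 7 = 132.

132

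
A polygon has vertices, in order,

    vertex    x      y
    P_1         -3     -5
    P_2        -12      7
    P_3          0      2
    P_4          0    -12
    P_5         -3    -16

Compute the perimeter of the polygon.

|P_1P_2| = √((-9)² + (12)²) = √225 = 15
|P_2P_3| = √((12)² + (-5)²) = √169 = 13
|P_3P_4| = √((0)² + (-14)²) = √196 = 14
|P_4P_5| = √((-3)² + (-4)²) = √25 = 5
|P_5P_1| = √((0)² + (11)²) = √121 = 11
Perimeter = 15 + 13 + 14 + 5 + 11 = 58.

58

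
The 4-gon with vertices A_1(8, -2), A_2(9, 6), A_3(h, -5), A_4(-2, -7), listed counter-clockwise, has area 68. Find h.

-5

The doubled signed area Σ (x_i y_{i+1} − x_{i+1} y_i) is linear in h.
With h=0 it equals 71; the coefficient of h is -13 (from the two edges through A_3).
So -13·h + 71 = 2·68 = 136 ⇒ h = -5.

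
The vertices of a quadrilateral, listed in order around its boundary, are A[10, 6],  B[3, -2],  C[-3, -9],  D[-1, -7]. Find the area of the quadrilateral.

Apply Gauss's area formula: 2A = Σ (x_i·y_{i+1} − x_{i+1}·y_i), indices taken mod 4.
Σ = (-38) + (-33) + (12) + (64) = 5
Area = |Σ|/2 = 2.5.

2.5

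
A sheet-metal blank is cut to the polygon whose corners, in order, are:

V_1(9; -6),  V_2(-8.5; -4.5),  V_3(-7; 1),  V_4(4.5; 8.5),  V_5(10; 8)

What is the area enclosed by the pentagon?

Apply the surveyor's formula: 2A = Σ (x_i·y_{i+1} − x_{i+1}·y_i), indices taken mod 5.
Σ = (-91.5) + (-40) + (-64) + (-49) + (-132) = -376.5
Area = |Σ|/2 = 188.25.

188.25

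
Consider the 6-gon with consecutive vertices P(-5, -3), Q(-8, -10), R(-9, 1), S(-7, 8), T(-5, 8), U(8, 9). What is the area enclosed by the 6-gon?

120.5

Apply the shoelace formula: 2A = Σ (x_i·y_{i+1} − x_{i+1}·y_i), indices taken mod 6.
Σ = (26) + (-98) + (-65) + (-16) + (-109) + (21) = -241
Area = |Σ|/2 = 120.5.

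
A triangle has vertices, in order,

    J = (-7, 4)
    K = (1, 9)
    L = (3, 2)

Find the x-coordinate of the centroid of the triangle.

Apply the shoelace formula. First the cross-terms c_i = x_i·y_{i+1} − x_{i+1}·y_i:
  -67, -25, 26  ⇒  2A = -66, A = -33.
Then Σ (x_i + x_{i+1})·c_i = 198, so x̄ = 198 / (6·(-33)) = -1.

-1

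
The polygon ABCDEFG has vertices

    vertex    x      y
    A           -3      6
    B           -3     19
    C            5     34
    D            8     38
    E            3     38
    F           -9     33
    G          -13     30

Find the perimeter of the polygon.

84

|AB| = √((0)² + (13)²) = √169 = 13
|BC| = √((8)² + (15)²) = √289 = 17
|CD| = √((3)² + (4)²) = √25 = 5
|DE| = √((-5)² + (0)²) = √25 = 5
|EF| = √((-12)² + (-5)²) = √169 = 13
|FG| = √((-4)² + (-3)²) = √25 = 5
|GA| = √((10)² + (-24)²) = √676 = 26
Perimeter = 13 + 17 + 5 + 5 + 13 + 5 + 26 = 84.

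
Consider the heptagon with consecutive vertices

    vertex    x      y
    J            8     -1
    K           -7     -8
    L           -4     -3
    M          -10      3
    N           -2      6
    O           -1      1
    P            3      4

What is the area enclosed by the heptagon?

Apply the shoelace formula: 2A = Σ (x_i·y_{i+1} − x_{i+1}·y_i), indices taken mod 7.
Σ = (-71) + (-11) + (-42) + (-54) + (4) + (-7) + (-35) = -216
Area = |Σ|/2 = 108.

108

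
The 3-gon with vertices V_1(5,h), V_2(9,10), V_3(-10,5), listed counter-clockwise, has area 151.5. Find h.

Write out the shoelace sum; only the two edges meeting at V_1 involve h:
2·Area = [((-10)·h − 5·5) + (5·10 − 9·h)] + 145
       = -19·h + 170 = 303
⇒ h = -7.

-7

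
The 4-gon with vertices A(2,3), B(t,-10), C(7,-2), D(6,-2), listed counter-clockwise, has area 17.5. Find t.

7

The doubled signed area Σ (x_i y_{i+1} − x_{i+1} y_i) is linear in t.
With t=0 it equals 70; the coefficient of t is -5 (from the two edges through B).
So -5·t + 70 = 2·17.5 = 35 ⇒ t = 7.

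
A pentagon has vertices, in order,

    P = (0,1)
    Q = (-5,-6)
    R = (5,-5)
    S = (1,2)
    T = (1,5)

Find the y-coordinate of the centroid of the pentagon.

-216/79

Apply Gauss's area formula. First the cross-terms c_i = x_i·y_{i+1} − x_{i+1}·y_i:
  5, 55, 15, 3, 1  ⇒  2A = 79, A = 39.5.
Then Σ (y_i + y_{i+1})·c_i = -648, so ȳ = -648 / (6·39.5) = -216/79.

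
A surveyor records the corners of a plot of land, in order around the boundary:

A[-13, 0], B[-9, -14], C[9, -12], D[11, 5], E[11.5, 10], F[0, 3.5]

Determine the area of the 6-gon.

365.625

Apply the shoelace (surveyor's) formula: 2A = Σ (x_i·y_{i+1} − x_{i+1}·y_i), indices taken mod 6.
Cross-terms: 182, 234, 177, 52.5, 40.25, 45.5  ⇒  Σ = 731.25
Area = |Σ|/2 = 365.625.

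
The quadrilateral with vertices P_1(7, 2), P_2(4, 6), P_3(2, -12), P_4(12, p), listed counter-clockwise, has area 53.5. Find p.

7

The doubled signed area Σ (x_i y_{i+1} − x_{i+1} y_i) is linear in p.
With p=0 it equals 142; the coefficient of p is -5 (from the two edges through P_4).
So -5·p + 142 = 2·53.5 = 107 ⇒ p = 7.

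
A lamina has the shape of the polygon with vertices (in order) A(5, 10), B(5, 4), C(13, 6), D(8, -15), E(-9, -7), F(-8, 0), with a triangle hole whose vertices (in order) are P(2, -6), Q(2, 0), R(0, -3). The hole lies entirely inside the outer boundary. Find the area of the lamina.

Outer boundary:
Apply the shoelace formula: 2A = Σ (x_i·y_{i+1} − x_{i+1}·y_i), indices taken mod 6.
Σ = (-30) + (-22) + (-243) + (-191) + (-56) + (-80) = -622
Area = |Σ|/2 = 311.
Hole:
Apply the shoelace formula: 2A = Σ (x_i·y_{i+1} − x_{i+1}·y_i), indices taken mod 3.
Cross-terms: 12, -6, 6  ⇒  Σ = 12
Area = |Σ|/2 = 6.
Net area = 311 − 6 = 305.

305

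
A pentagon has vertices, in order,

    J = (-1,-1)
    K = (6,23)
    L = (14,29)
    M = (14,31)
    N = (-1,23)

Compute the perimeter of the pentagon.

78

|JK| = √((7)² + (24)²) = √625 = 25
|KL| = √((8)² + (6)²) = √100 = 10
|LM| = √((0)² + (2)²) = √4 = 2
|MN| = √((-15)² + (-8)²) = √289 = 17
|NJ| = √((0)² + (-24)²) = √576 = 24
Perimeter = 25 + 10 + 2 + 17 + 24 = 78.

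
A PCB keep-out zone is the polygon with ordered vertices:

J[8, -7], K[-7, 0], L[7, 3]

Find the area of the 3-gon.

Cross-terms: -49, -21, -73  ⇒  Σ = -143
Area = |Σ|/2 = 71.5.

71.5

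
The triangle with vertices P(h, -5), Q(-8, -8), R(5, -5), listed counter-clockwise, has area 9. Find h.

-1

Write out the shoelace sum; only the two edges meeting at P involve h:
2·Area = [(5·(-5) − h·(-5)) + (h·(-8) − (-8)·(-5))] + 80
       = -3·h + 15 = 18
⇒ h = -1.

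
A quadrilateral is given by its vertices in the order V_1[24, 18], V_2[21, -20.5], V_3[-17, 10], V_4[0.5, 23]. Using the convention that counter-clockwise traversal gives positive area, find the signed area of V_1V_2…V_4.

-973.75

Apply the shoelace formula: 2A = Σ (x_i·y_{i+1} − x_{i+1}·y_i), indices taken mod 4.
Σ = (-870) + (-138.5) + (-396) + (-543) = -1947.5
Signed area = Σ/2 = -973.75 (negative ⇒ clockwise traversal).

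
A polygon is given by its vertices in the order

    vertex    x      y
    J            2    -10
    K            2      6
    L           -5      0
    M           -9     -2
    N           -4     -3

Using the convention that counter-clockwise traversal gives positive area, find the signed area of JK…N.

Σ = (32) + (30) + (10) + (19) + (46) = 137
Signed area = Σ/2 = 68.5 (positive ⇒ counter-clockwise traversal).

68.5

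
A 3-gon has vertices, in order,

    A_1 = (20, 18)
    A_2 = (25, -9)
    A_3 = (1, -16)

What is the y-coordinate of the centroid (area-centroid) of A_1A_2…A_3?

Apply the shoelace (surveyor's) formula. First the cross-terms c_i = x_i·y_{i+1} − x_{i+1}·y_i:
  -630, -391, 338  ⇒  2A = -683, A = -341.5.
Then Σ (y_i + y_{i+1})·c_i = 4781, so ȳ = 4781 / (6·(-341.5)) = -7/3.

-7/3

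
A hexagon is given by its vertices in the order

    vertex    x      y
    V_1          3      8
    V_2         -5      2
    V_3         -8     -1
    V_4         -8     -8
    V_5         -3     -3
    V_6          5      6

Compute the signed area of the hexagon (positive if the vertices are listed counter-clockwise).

Σ = (46) + (21) + (56) + (0) + (-3) + (22) = 142
Signed area = Σ/2 = 71 (positive ⇒ counter-clockwise traversal).

71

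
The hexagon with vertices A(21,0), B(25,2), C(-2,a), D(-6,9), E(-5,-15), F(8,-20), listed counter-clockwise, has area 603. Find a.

13

The doubled signed area Σ (x_i y_{i+1} − x_{i+1} y_i) is linear in a.
With a=0 it equals 803; the coefficient of a is 31 (from the two edges through C).
So 31·a + 803 = 2·603 = 1206 ⇒ a = 13.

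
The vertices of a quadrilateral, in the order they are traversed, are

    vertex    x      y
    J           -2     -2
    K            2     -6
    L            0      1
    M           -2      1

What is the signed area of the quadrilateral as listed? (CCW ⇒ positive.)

Apply the shoelace (surveyor's) formula: 2A = Σ (x_i·y_{i+1} − x_{i+1}·y_i), indices taken mod 4.
J→K: (-2)(-6) − (2)(-2) = 16
K→L: (2)(1) − (0)(-6) = 2
L→M: (0)(1) − (-2)(1) = 2
M→J: (-2)(-2) − (-2)(1) = 6
Σ = 26
Signed area = Σ/2 = 13 (positive ⇒ counter-clockwise traversal).

13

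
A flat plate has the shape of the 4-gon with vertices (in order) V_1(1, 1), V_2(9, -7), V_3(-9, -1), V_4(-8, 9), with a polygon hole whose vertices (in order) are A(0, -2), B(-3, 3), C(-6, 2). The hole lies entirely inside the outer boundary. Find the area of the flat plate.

Outer boundary:
Σ = (-16) + (-72) + (-89) + (-17) = -194
Area = |Σ|/2 = 97.
Hole:
Apply Gauss's area formula: 2A = Σ (x_i·y_{i+1} − x_{i+1}·y_i), indices taken mod 3.
Σ = (-6) + (12) + (12) = 18
Area = |Σ|/2 = 9.
Net area = 97 − 9 = 88.

88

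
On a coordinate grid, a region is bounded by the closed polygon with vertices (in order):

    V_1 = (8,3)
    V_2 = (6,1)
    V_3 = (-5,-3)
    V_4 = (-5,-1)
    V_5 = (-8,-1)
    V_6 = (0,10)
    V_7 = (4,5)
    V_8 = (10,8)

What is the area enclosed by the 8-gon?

Σ = (-10) + (-13) + (-10) + (-3) + (-80) + (-40) + (-18) + (-34) = -208
Area = |Σ|/2 = 104.

104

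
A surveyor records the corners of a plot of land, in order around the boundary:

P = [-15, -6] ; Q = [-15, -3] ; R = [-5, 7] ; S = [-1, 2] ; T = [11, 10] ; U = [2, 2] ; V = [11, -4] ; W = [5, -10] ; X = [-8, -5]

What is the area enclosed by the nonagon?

225

Σ = (-45) + (-120) + (-3) + (-32) + (2) + (-30) + (-90) + (-105) + (-27) = -450
Area = |Σ|/2 = 225.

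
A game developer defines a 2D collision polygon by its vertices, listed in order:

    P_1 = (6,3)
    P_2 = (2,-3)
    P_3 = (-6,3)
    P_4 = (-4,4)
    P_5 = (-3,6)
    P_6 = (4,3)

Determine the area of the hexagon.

49.5

Apply the shoelace (surveyor's) formula: 2A = Σ (x_i·y_{i+1} − x_{i+1}·y_i), indices taken mod 6.
Cross-terms: -24, -12, -12, -12, -33, -6  ⇒  Σ = -99
Area = |Σ|/2 = 49.5.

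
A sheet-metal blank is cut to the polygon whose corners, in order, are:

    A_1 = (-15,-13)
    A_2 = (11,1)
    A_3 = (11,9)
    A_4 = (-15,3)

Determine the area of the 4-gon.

312

A_1→A_2: (-15)(1) − (11)(-13) = 128
A_2→A_3: (11)(9) − (11)(1) = 88
A_3→A_4: (11)(3) − (-15)(9) = 168
A_4→A_1: (-15)(-13) − (-15)(3) = 240
Σ = 624
Area = |Σ|/2 = 312.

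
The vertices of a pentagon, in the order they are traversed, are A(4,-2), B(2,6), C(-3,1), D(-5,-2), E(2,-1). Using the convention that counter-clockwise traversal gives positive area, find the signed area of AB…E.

34

Apply the shoelace (surveyor's) formula: 2A = Σ (x_i·y_{i+1} − x_{i+1}·y_i), indices taken mod 5.
Cross-terms: 28, 20, 11, 9, 0  ⇒  Σ = 68
Signed area = Σ/2 = 34 (positive ⇒ counter-clockwise traversal).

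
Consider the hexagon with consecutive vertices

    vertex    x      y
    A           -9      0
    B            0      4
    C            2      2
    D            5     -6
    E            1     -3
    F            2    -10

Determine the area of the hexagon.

84.5

Cross-terms: -36, -8, -22, -9, -4, -90  ⇒  Σ = -169
Area = |Σ|/2 = 84.5.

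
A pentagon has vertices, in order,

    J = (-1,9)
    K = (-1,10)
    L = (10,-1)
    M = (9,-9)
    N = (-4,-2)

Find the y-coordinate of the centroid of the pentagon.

Apply the surveyor's formula. First the cross-terms c_i = x_i·y_{i+1} − x_{i+1}·y_i:
  -1, -99, -81, -54, -38  ⇒  2A = -273, A = -136.5.
Then Σ (y_i + y_{i+1})·c_i = 228, so ȳ = 228 / (6·(-136.5)) = -76/273.

-76/273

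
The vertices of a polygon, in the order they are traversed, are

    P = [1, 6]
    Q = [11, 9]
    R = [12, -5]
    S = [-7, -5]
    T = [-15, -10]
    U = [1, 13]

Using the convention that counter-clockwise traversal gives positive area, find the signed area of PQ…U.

-256

Apply the shoelace formula: 2A = Σ (x_i·y_{i+1} − x_{i+1}·y_i), indices taken mod 6.
Σ = (-57) + (-163) + (-95) + (-5) + (-185) + (-7) = -512
Signed area = Σ/2 = -256 (negative ⇒ clockwise traversal).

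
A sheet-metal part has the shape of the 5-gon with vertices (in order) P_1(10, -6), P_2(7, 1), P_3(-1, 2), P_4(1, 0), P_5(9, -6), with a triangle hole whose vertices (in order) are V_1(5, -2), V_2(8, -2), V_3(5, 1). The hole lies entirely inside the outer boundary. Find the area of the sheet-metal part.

28

Outer boundary:
Apply the shoelace formula: 2A = Σ (x_i·y_{i+1} − x_{i+1}·y_i), indices taken mod 5.
P_1→P_2: (10)(1) − (7)(-6) = 52
P_2→P_3: (7)(2) − (-1)(1) = 15
P_3→P_4: (-1)(0) − (1)(2) = -2
P_4→P_5: (1)(-6) − (9)(0) = -6
P_5→P_1: (9)(-6) − (10)(-6) = 6
Σ = 65
Area = |Σ|/2 = 32.5.
Hole:
Apply Gauss's area formula: 2A = Σ (x_i·y_{i+1} − x_{i+1}·y_i), indices taken mod 3.
Σ = (6) + (18) + (-15) = 9
Area = |Σ|/2 = 4.5.
Net area = 32.5 − 4.5 = 28.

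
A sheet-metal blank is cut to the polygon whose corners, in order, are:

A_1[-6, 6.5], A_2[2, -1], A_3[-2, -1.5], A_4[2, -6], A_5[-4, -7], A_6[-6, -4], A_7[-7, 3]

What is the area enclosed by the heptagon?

Apply the surveyor's formula: 2A = Σ (x_i·y_{i+1} − x_{i+1}·y_i), indices taken mod 7.
Σ = (-7) + (-5) + (15) + (-38) + (-26) + (-46) + (-27.5) = -134.5
Area = |Σ|/2 = 67.25.

67.25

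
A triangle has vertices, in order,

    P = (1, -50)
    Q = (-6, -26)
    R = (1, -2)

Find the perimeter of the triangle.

|PQ| = √((-7)² + (24)²) = √625 = 25
|QR| = √((7)² + (24)²) = √625 = 25
|RP| = √((0)² + (-48)²) = √2304 = 48
Perimeter = 25 + 25 + 48 = 98.

98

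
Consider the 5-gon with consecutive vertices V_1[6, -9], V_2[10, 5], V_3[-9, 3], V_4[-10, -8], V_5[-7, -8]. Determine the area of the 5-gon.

Apply the surveyor's formula: 2A = Σ (x_i·y_{i+1} − x_{i+1}·y_i), indices taken mod 5.
Σ = (120) + (75) + (102) + (24) + (111) = 432
Area = |Σ|/2 = 216.

216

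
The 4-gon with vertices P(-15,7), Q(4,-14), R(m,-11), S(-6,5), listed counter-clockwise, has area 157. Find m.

Write out the shoelace sum; only the two edges meeting at R involve m:
2·Area = [(4·(-11) − m·(-14)) + (m·5 − (-6)·(-11))] + 215
       = 19·m + 105 = 314
⇒ m = 11.

11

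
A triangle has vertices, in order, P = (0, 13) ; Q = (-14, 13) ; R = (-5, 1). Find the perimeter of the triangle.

|PQ| = √((-14)² + (0)²) = √196 = 14
|QR| = √((9)² + (-12)²) = √225 = 15
|RP| = √((5)² + (12)²) = √169 = 13
Perimeter = 14 + 15 + 13 = 42.

42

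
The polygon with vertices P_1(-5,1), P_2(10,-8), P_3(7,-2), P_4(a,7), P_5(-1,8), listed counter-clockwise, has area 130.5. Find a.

10

Write out the shoelace sum; only the two edges meeting at P_4 involve a:
2·Area = [(7·7 − a·(-2)) + (a·8 − (-1)·7)] + 105
       = 10·a + 161 = 261
⇒ a = 10.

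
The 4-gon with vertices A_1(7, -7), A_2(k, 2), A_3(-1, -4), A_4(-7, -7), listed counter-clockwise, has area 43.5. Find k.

-2

The doubled signed area Σ (x_i y_{i+1} − x_{i+1} y_i) is linear in k.
With k=0 it equals 93; the coefficient of k is 3 (from the two edges through A_2).
So 3·k + 93 = 2·43.5 = 87 ⇒ k = -2.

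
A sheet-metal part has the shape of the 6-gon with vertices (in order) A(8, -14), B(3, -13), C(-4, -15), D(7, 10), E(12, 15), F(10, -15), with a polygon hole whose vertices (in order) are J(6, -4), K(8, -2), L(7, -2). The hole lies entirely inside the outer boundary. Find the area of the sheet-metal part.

Outer boundary:
Cross-terms: -62, -97, 65, -15, -330, -20  ⇒  Σ = -459
Area = |Σ|/2 = 229.5.
Hole:
Apply the shoelace (surveyor's) formula: 2A = Σ (x_i·y_{i+1} − x_{i+1}·y_i), indices taken mod 3.
Cross-terms: 20, -2, -16  ⇒  Σ = 2
Area = |Σ|/2 = 1.
Net area = 229.5 − 1 = 228.5.

228.5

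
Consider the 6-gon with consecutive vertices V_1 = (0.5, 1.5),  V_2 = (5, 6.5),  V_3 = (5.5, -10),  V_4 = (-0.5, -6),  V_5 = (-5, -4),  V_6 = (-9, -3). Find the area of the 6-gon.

Apply the surveyor's formula: 2A = Σ (x_i·y_{i+1} − x_{i+1}·y_i), indices taken mod 6.
Σ = (-4.25) + (-85.75) + (-38) + (-28) + (-21) + (-12) = -189
Area = |Σ|/2 = 94.5.

94.5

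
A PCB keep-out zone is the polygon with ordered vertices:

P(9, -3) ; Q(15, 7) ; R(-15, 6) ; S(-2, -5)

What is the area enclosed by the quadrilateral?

Apply the surveyor's formula: 2A = Σ (x_i·y_{i+1} − x_{i+1}·y_i), indices taken mod 4.
Σ = (108) + (195) + (87) + (51) = 441
Area = |Σ|/2 = 220.5.

220.5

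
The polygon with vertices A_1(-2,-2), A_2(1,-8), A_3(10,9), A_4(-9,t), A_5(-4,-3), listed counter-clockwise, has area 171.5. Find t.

9

Write out the shoelace sum; only the two edges meeting at A_4 involve t:
2·Area = [(10·t − (-9)·9) + ((-9)·(-3) − (-4)·t)] + 109
       = 14·t + 217 = 343
⇒ t = 9.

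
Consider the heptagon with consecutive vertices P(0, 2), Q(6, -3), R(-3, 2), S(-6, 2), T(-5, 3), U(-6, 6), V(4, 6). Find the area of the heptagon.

37.5

Apply Gauss's area formula: 2A = Σ (x_i·y_{i+1} − x_{i+1}·y_i), indices taken mod 7.
Cross-terms: -12, 3, 6, -8, -12, -60, 8  ⇒  Σ = -75
Area = |Σ|/2 = 37.5.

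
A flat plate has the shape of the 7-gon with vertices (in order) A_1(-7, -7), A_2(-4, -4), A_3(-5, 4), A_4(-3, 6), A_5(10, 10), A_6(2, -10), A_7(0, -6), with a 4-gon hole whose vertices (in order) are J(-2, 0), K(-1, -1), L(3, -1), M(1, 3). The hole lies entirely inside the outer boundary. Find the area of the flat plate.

Outer boundary:
Apply Gauss's area formula: 2A = Σ (x_i·y_{i+1} − x_{i+1}·y_i), indices taken mod 7.
Σ = (0) + (-36) + (-18) + (-90) + (-120) + (-12) + (-42) = -318
Area = |Σ|/2 = 159.
Hole:
Σ = (2) + (4) + (10) + (6) = 22
Area = |Σ|/2 = 11.
Net area = 159 − 11 = 148.

148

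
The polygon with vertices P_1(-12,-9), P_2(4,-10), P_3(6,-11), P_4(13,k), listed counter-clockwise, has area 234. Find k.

Write out the shoelace sum; only the two edges meeting at P_4 involve k:
2·Area = [(6·k − 13·(-11)) + (13·(-9) − (-12)·k)] + 172
       = 18·k + 198 = 468
⇒ k = 15.

15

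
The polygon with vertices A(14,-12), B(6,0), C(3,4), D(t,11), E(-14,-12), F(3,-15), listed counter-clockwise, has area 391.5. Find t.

-5

The doubled signed area Σ (x_i y_{i+1} − x_{i+1} y_i) is linear in t.
With t=0 it equals 703; the coefficient of t is -16 (from the two edges through D).
So -16·t + 703 = 2·391.5 = 783 ⇒ t = -5.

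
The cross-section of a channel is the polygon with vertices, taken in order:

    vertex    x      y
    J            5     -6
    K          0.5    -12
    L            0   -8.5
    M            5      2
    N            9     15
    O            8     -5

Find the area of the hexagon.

74.875

Apply the shoelace (surveyor's) formula: 2A = Σ (x_i·y_{i+1} − x_{i+1}·y_i), indices taken mod 6.
Cross-terms: -57, -4.25, 42.5, 57, -165, -23  ⇒  Σ = -149.75
Area = |Σ|/2 = 74.875.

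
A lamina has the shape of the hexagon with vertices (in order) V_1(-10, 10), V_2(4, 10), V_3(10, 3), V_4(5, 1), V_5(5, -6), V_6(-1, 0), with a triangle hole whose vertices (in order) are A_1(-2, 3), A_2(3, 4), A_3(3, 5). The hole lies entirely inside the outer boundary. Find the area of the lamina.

Outer boundary:
Apply the shoelace (surveyor's) formula: 2A = Σ (x_i·y_{i+1} − x_{i+1}·y_i), indices taken mod 6.
Cross-terms: -140, -88, -5, -35, -6, -10  ⇒  Σ = -284
Area = |Σ|/2 = 142.
Hole:
Apply the shoelace formula: 2A = Σ (x_i·y_{i+1} − x_{i+1}·y_i), indices taken mod 3.
Cross-terms: -17, 3, 19  ⇒  Σ = 5
Area = |Σ|/2 = 2.5.
Net area = 142 − 2.5 = 139.5.

139.5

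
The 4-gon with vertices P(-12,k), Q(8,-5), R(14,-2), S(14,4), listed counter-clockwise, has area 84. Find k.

The doubled signed area Σ (x_i y_{i+1} − x_{i+1} y_i) is linear in k.
With k=0 it equals 246; the coefficient of k is 6 (from the two edges through P).
So 6·k + 246 = 2·84 = 168 ⇒ k = -13.

-13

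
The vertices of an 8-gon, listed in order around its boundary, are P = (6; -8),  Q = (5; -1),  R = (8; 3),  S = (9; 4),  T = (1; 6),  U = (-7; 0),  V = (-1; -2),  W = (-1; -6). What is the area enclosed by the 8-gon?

108

Cross-terms: 34, 23, 5, 50, 42, 14, 4, 44  ⇒  Σ = 216
Area = |Σ|/2 = 108.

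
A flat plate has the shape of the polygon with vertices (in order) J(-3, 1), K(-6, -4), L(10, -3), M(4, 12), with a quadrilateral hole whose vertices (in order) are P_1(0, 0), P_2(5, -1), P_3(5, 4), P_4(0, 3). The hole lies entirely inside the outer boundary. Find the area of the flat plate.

104

Outer boundary:
Σ = (18) + (58) + (132) + (40) = 248
Area = |Σ|/2 = 124.
Hole:
Σ = (0) + (25) + (15) + (0) = 40
Area = |Σ|/2 = 20.
Net area = 124 − 20 = 104.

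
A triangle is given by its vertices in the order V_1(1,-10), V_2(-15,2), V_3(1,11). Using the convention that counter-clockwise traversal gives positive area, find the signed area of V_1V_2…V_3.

Apply the shoelace (surveyor's) formula: 2A = Σ (x_i·y_{i+1} − x_{i+1}·y_i), indices taken mod 3.
Cross-terms: -148, -167, -21  ⇒  Σ = -336
Signed area = Σ/2 = -168 (negative ⇒ clockwise traversal).

-168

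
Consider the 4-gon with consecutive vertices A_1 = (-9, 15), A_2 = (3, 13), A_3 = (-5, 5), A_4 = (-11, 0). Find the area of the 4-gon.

A_1→A_2: (-9)(13) − (3)(15) = -162
A_2→A_3: (3)(5) − (-5)(13) = 80
A_3→A_4: (-5)(0) − (-11)(5) = 55
A_4→A_1: (-11)(15) − (-9)(0) = -165
Σ = -192
Area = |Σ|/2 = 96.

96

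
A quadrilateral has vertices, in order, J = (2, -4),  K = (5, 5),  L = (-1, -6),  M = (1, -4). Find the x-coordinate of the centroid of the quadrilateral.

Apply the shoelace (surveyor's) formula. First the cross-terms c_i = x_i·y_{i+1} − x_{i+1}·y_i:
  30, -25, 10, 4  ⇒  2A = 19, A = 9.5.
Then Σ (x_i + x_{i+1})·c_i = 122, so x̄ = 122 / (6·9.5) = 122/57.

122/57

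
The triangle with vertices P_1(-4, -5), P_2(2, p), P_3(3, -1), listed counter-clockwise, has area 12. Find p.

Write out the shoelace sum; only the two edges meeting at P_2 involve p:
2·Area = [((-4)·p − 2·(-5)) + (2·(-1) − 3·p)] + -19
       = -7·p + -11 = 24
⇒ p = -5.

-5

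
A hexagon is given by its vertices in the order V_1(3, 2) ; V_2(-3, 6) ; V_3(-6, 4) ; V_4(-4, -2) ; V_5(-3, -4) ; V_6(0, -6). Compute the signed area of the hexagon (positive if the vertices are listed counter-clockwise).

61

V_1→V_2: (3)(6) − (-3)(2) = 24
V_2→V_3: (-3)(4) − (-6)(6) = 24
V_3→V_4: (-6)(-2) − (-4)(4) = 28
V_4→V_5: (-4)(-4) − (-3)(-2) = 10
V_5→V_6: (-3)(-6) − (0)(-4) = 18
V_6→V_1: (0)(2) − (3)(-6) = 18
Σ = 122
Signed area = Σ/2 = 61 (positive ⇒ counter-clockwise traversal).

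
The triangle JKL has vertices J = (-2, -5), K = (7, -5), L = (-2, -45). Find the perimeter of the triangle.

|JK| = √((9)² + (0)²) = √81 = 9
|KL| = √((-9)² + (-40)²) = √1681 = 41
|LJ| = √((0)² + (40)²) = √1600 = 40
Perimeter = 9 + 41 + 40 = 90.

90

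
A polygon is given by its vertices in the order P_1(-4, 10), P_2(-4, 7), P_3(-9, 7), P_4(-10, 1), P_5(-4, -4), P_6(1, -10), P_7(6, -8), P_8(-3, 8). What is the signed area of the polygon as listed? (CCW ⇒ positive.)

137

Σ = (12) + (35) + (61) + (44) + (44) + (52) + (24) + (2) = 274
Signed area = Σ/2 = 137 (positive ⇒ counter-clockwise traversal).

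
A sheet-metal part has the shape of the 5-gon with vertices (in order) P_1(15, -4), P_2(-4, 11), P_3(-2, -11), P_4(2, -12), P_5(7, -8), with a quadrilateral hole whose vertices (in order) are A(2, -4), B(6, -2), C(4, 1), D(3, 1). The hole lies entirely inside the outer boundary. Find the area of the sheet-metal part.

Outer boundary:
Σ = (149) + (66) + (46) + (68) + (92) = 421
Area = |Σ|/2 = 210.5.
Hole:
Cross-terms: 20, 14, 1, -14  ⇒  Σ = 21
Area = |Σ|/2 = 10.5.
Net area = 210.5 − 10.5 = 200.

200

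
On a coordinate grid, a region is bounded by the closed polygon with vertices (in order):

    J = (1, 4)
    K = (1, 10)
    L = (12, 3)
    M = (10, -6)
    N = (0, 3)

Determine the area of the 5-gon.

93

J→K: (1)(10) − (1)(4) = 6
K→L: (1)(3) − (12)(10) = -117
L→M: (12)(-6) − (10)(3) = -102
M→N: (10)(3) − (0)(-6) = 30
N→J: (0)(4) − (1)(3) = -3
Σ = -186
Area = |Σ|/2 = 93.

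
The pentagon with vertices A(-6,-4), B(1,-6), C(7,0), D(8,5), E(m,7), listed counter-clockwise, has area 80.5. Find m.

The doubled signed area Σ (x_i y_{i+1} − x_{i+1} y_i) is linear in m.
With m=0 it equals 215; the coefficient of m is -9 (from the two edges through E).
So -9·m + 215 = 2·80.5 = 161 ⇒ m = 6.

6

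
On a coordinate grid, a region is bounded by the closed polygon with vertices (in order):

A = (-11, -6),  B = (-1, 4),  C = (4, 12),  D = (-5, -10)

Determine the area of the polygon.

69

Σ = (-50) + (-28) + (20) + (-80) = -138
Area = |Σ|/2 = 69.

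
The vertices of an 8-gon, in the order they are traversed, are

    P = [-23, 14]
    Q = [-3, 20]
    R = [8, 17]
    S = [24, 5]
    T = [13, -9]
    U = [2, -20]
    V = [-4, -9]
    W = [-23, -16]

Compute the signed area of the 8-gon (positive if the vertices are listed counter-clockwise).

Σ = (-418) + (-211) + (-368) + (-281) + (-242) + (-98) + (-143) + (-690) = -2451
Signed area = Σ/2 = -1225.5 (negative ⇒ clockwise traversal).

-1225.5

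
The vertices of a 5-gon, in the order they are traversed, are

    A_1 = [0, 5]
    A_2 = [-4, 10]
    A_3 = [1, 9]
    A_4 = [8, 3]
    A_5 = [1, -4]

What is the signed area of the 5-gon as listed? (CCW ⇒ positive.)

Σ = (20) + (-46) + (-69) + (-35) + (5) = -125
Signed area = Σ/2 = -62.5 (negative ⇒ clockwise traversal).

-62.5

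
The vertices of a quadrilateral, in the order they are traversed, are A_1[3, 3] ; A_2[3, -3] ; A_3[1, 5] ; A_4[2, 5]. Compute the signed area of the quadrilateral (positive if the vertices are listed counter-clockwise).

-7

Apply the shoelace (surveyor's) formula: 2A = Σ (x_i·y_{i+1} − x_{i+1}·y_i), indices taken mod 4.
A_1→A_2: (3)(-3) − (3)(3) = -18
A_2→A_3: (3)(5) − (1)(-3) = 18
A_3→A_4: (1)(5) − (2)(5) = -5
A_4→A_1: (2)(3) − (3)(5) = -9
Σ = -14
Signed area = Σ/2 = -7 (negative ⇒ clockwise traversal).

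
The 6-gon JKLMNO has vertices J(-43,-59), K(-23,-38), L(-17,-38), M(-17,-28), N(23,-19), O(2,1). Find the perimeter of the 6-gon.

190

|JK| = √((20)² + (21)²) = √841 = 29
|KL| = √((6)² + (0)²) = √36 = 6
|LM| = √((0)² + (10)²) = √100 = 10
|MN| = √((40)² + (9)²) = √1681 = 41
|NO| = √((-21)² + (20)²) = √841 = 29
|OJ| = √((-45)² + (-60)²) = √5625 = 75
Perimeter = 29 + 6 + 10 + 41 + 29 + 75 = 190.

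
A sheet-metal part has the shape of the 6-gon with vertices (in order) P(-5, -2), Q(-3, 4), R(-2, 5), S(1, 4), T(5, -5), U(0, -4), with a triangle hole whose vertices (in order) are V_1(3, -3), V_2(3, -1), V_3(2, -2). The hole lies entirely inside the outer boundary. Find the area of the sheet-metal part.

54.5

Outer boundary:
Apply the shoelace (surveyor's) formula: 2A = Σ (x_i·y_{i+1} − x_{i+1}·y_i), indices taken mod 6.
Cross-terms: -26, -7, -13, -25, -20, -20  ⇒  Σ = -111
Area = |Σ|/2 = 55.5.
Hole:
Cross-terms: 6, -4, 0  ⇒  Σ = 2
Area = |Σ|/2 = 1.
Net area = 55.5 − 1 = 54.5.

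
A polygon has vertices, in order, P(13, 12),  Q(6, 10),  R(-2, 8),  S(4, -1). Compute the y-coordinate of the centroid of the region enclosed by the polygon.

Apply Gauss's area formula. First the cross-terms c_i = x_i·y_{i+1} − x_{i+1}·y_i:
  58, 68, -30, 61  ⇒  2A = 157, A = 78.5.
Then Σ (y_i + y_{i+1})·c_i = 2961, so ȳ = 2961 / (6·78.5) = 987/157.

987/157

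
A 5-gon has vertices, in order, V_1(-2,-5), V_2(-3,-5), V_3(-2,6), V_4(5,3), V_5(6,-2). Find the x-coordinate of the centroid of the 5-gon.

Apply the shoelace (surveyor's) formula. First the cross-terms c_i = x_i·y_{i+1} − x_{i+1}·y_i:
  -5, -28, -36, -28, -34  ⇒  2A = -131, A = -65.5.
Then Σ (x_i + x_{i+1})·c_i = -387, so x̄ = -387 / (6·(-65.5)) = 129/131.

129/131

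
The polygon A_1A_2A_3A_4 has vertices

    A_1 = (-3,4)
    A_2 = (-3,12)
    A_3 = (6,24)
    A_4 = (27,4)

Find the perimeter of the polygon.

|A_1A_2| = √((0)² + (8)²) = √64 = 8
|A_2A_3| = √((9)² + (12)²) = √225 = 15
|A_3A_4| = √((21)² + (-20)²) = √841 = 29
|A_4A_1| = √((-30)² + (0)²) = √900 = 30
Perimeter = 8 + 15 + 29 + 30 = 82.

82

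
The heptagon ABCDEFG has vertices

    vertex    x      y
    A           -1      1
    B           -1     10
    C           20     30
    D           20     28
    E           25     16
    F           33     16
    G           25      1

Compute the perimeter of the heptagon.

104

|AB| = √((0)² + (9)²) = √81 = 9
|BC| = √((21)² + (20)²) = √841 = 29
|CD| = √((0)² + (-2)²) = √4 = 2
|DE| = √((5)² + (-12)²) = √169 = 13
|EF| = √((8)² + (0)²) = √64 = 8
|FG| = √((-8)² + (-15)²) = √289 = 17
|GA| = √((-26)² + (0)²) = √676 = 26
Perimeter = 9 + 29 + 2 + 13 + 8 + 17 + 26 = 104.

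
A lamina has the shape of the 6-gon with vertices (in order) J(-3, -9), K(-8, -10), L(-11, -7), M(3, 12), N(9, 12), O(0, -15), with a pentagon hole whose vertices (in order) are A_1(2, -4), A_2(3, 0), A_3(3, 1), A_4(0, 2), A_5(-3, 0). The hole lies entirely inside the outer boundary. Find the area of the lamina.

Outer boundary:
J→K: (-3)(-10) − (-8)(-9) = -42
K→L: (-8)(-7) − (-11)(-10) = -54
L→M: (-11)(12) − (3)(-7) = -111
M→N: (3)(12) − (9)(12) = -72
N→O: (9)(-15) − (0)(12) = -135
O→J: (0)(-9) − (-3)(-15) = -45
Σ = -459
Area = |Σ|/2 = 229.5.
Hole:
Apply Gauss's area formula: 2A = Σ (x_i·y_{i+1} − x_{i+1}·y_i), indices taken mod 5.
Σ = (12) + (3) + (6) + (6) + (12) = 39
Area = |Σ|/2 = 19.5.
Net area = 229.5 − 19.5 = 210.

210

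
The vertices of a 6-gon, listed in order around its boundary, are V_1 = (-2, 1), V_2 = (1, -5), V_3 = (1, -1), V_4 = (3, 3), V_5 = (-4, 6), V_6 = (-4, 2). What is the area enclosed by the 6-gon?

V_1→V_2: (-2)(-5) − (1)(1) = 9
V_2→V_3: (1)(-1) − (1)(-5) = 4
V_3→V_4: (1)(3) − (3)(-1) = 6
V_4→V_5: (3)(6) − (-4)(3) = 30
V_5→V_6: (-4)(2) − (-4)(6) = 16
V_6→V_1: (-4)(1) − (-2)(2) = 0
Σ = 65
Area = |Σ|/2 = 32.5.

32.5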